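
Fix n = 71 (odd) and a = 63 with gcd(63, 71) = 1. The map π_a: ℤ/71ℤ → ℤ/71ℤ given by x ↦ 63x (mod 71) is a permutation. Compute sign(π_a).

Start at x=18: 18 → 69 → 16 → 14 → 30 → 44 → 3 → … (one orbit).
Decompose π into cycles: lengths [70, 1] (2 cycles, including the fixed point 0).
n − c = 71 − 2 = 69; sign = (−1)^69 = -1.
The Jacobi symbol (63|71) = -1 (Zolotarev) agrees.

-1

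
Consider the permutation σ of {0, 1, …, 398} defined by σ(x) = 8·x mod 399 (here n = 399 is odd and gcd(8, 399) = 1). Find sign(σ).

Orbit of 50 under x↦8x: [50, 1, 8, 64, 113, 106]… (length divides ord_399(8)).
π_8 has 77 disjoint cycles with lengths [6, 6, 6, 6, 6, 6, 6, 6, 6, 6, 6, 6, 6, 6, 6, 6, 6, 6, 6, 6, 6, 6, 6, 6, 6, 6, 6, 6, 6, 6, 6, 6, 6, 6, 6, 6, 6, 6, 6, 6, 6, 6, 6, 6, 6, 6, 6, 6, 6, 6, 6, 6, 6, 6, 6, 6, 6, 6, 6, 6, 6, 6, 6, 2, 2, 2, 2, 2, 2, 2, 1, 1, 1, 1, 1, 1, 1] on {0,…,398}.
Σ(ℓ_i−1) = 399−77 = 322; sign = (−1)^322 = +1.
The Jacobi symbol (8|399) = +1 (Zolotarev) agrees.

+1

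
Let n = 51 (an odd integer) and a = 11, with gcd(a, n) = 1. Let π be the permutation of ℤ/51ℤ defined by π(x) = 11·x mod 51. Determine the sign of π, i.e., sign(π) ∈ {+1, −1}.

+1

Orbit of 43 under x↦11x: [43, 14, 1, 11, 19, 5, 4]… (length divides ord_51(11)).
Cycle lengths of π_11 on ℤ/51ℤ: [16, 16, 16, 2, 1]; 5 cycles in total.
n − c = 51 − 5 = 46; sign = (−1)^46 = +1.
Check: (11/51) = +1 by Zolotarev.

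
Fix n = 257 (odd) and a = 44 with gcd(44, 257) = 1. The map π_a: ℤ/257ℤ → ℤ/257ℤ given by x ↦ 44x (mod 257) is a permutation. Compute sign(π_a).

+1

Orbit of 4 under x↦44x: [4, 176, 34, 211, 32, 123, 15]… (length divides ord_257(44)).
π_44 has 5 disjoint cycles with lengths [64, 64, 64, 64, 1] on {0,…,256}.
257 − 5 = 252 transpositions; sign(π) = (−1)^252 = +1.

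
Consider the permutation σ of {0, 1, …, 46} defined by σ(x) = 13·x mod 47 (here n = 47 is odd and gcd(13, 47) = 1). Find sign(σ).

Start at x=45: 45 → 21 → 38 → 24 → 30 → 14 → 41 → … (one orbit).
π_13 has 2 disjoint cycles with lengths [46, 1] on {0,…,46}.
With 2 cycles on 47 points, sign = (−1)^{47−2} = -1.

-1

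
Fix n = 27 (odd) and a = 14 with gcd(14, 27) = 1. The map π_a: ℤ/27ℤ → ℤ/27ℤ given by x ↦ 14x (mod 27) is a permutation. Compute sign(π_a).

Orbit of 16 under x↦14x: [16, 8, 4, 2, 1, 14, 7]… (length divides ord_27(14)).
Cycle type of π: 18 + 6 + 2 + 1; total 4 cycles.
n − c = 27 − 4 = 23; sign = (−1)^23 = -1.

-1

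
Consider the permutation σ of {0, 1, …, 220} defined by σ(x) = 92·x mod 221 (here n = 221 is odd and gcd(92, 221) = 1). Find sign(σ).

-1

Orbit of 92 under x↦92x: [92, 66, 105, 157, 79, 196, 131]… (length divides ord_221(92)).
Decompose π into cycles: lengths [16, 16, 16, 16, 16, 16, 16, 16, 16, 16, 16, 16, 16, 1, 1, 1, 1, 1, 1, 1, 1, 1, 1, 1, 1, 1] (26 cycles, including the fixed point 0).
With 26 cycles on 221 points, sign = (−1)^{221−26} = -1.
Check: (92/221) = -1 by Zolotarev.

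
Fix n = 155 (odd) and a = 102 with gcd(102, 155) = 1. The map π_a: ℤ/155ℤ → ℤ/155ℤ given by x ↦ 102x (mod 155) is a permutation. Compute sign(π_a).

Orbit of 101 under x↦102x: [101, 72, 59, 128, 36, 107, 64]… (length divides ord_155(102)).
Decompose π into cycles: lengths [60, 60, 15, 15, 4, 1] (6 cycles, including the fixed point 0).
Σ(ℓ_i−1) = 155−6 = 149; sign = (−1)^149 = -1.

-1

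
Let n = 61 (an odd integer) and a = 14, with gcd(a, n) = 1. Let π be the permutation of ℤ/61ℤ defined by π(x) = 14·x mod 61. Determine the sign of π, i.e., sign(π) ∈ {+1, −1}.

Trace 14: π^k(14) = [14, 13, 60, 47, 48, 1] for k=0..5.
The orbit structure of x ↦ 14x mod 61: 11 orbits of sizes [6, 6, 6, 6, 6, 6, 6, 6, 6, 6, 1].
n − c = 61 − 11 = 50; sign = (−1)^50 = +1.
The Jacobi symbol (14|61) = +1 (Zolotarev) agrees.

+1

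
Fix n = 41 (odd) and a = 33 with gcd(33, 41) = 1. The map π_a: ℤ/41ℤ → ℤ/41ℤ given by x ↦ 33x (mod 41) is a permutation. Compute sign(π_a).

Start at x=9: 9 → 10 → 2 → 25 → 5 → 1 → 33 → … (one orbit).
Cycle lengths of π_33 on ℤ/41ℤ: [20, 20, 1]; 3 cycles in total.
Σ(ℓ_i−1) = 41−3 = 38; sign = (−1)^38 = +1.
The Jacobi symbol (33|41) = +1 (Zolotarev) agrees.

+1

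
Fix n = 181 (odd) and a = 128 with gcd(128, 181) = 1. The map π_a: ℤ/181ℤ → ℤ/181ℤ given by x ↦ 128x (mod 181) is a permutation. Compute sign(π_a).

-1

Trace 33: π^k(33) = [33, 61, 25, 123, 178, 159, 80] for k=0..6.
The orbit structure of x ↦ 128x mod 181: 2 orbits of sizes [180, 1].
2 cycles on 181: each ℓ→(−1)^(ℓ−1), product (−1)^179 = -1.
(128|181)_J = -1 (Zolotarev's lemma cross-check).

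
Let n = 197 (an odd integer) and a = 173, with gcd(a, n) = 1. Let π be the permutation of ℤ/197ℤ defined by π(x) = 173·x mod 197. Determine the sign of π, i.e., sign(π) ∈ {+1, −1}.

Trace 10: π^k(10) = [10, 154, 47, 54, 83, 175, 134] for k=0..6.
The orbit structure of x ↦ 173x mod 197: 3 orbits of sizes [98, 98, 1].
197 − 3 = 194 transpositions; sign(π) = (−1)^194 = +1.
Check: (173/197) = +1 by Zolotarev.

+1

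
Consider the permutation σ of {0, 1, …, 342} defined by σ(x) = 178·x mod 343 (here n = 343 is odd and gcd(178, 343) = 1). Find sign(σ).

Orbit of 129 under x↦178x: [129, 324, 48, 312, 313, 148, 276]… (length divides ord_343(178)).
The orbit structure of x ↦ 178x mod 343: 16 orbits of sizes [42, 42, 42, 42, 42, 42, 42, 6, 6, 6, 6, 6, 6, 6, 6, 1].
n − c = 343 − 16 = 327; sign = (−1)^327 = -1.
Zolotarev: (178|343) = -1, matching the cycle-count sign.

-1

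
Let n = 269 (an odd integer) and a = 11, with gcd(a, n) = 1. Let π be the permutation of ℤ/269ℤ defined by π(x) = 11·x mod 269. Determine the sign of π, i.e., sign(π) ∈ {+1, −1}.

Orbit of 239 under x↦11x: [239, 208, 136, 151, 47, 248, 38]… (length divides ord_269(11)).
π_11 has 3 disjoint cycles with lengths [134, 134, 1] on {0,…,268}.
With 3 cycles on 269 points, sign = (−1)^{269−3} = +1.
The Jacobi symbol (11|269) = +1 (Zolotarev) agrees.

+1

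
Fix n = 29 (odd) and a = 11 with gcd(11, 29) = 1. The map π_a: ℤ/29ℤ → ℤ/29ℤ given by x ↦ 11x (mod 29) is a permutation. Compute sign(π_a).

Start at x=12: 12 → 16 → 2 → 22 → 10 → 23 → 21 → … (one orbit).
2 cycles of lengths [28, 1].
29 − 2 = 27 transpositions; sign(π) = (−1)^27 = -1.

-1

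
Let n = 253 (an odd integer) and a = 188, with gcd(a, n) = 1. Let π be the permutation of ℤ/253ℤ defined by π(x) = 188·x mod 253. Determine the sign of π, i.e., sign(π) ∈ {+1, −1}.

+1

Trace 144: π^k(144) = [144, 1, 188, 177, 133, 210, 12] for k=0..6.
The orbit structure of x ↦ 188x mod 253: 33 orbits of sizes [11, 11, 11, 11, 11, 11, 11, 11, 11, 11, 11, 11, 11, 11, 11, 11, 11, 11, 11, 11, 11, 11, 1, 1, 1, 1, 1, 1, 1, 1, 1, 1, 1].
sign(π) = (−1)^{n − #cycles} = (−1)^{253−33} = (−1)^220 = +1.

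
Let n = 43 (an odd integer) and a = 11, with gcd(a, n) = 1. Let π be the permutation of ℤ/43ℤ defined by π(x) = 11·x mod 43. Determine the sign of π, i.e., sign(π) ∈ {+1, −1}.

Trace 41: π^k(41) = [41, 21, 16, 4, 1, 11, 35] for k=0..6.
π_11 has 7 disjoint cycles with lengths [7, 7, 7, 7, 7, 7, 1] on {0,…,42}.
With 7 cycles on 43 points, sign = (−1)^{43−7} = +1.

+1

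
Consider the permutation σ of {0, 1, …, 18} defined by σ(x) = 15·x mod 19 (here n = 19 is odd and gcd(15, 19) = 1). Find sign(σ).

Start at x=4: 4 → 3 → 7 → 10 → 17 → 8 → 6 → … (one orbit).
π_15 has 2 disjoint cycles with lengths [18, 1] on {0,…,18}.
n − c = 19 − 2 = 17; sign = (−1)^17 = -1.

-1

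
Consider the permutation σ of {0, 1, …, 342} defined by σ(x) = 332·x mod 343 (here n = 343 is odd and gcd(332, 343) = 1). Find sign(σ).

-1

Start at x=53: 53 → 103 → 239 → 115 → 107 → 195 → 256 → … (one orbit).
π_332 has 4 disjoint cycles with lengths [294, 42, 6, 1] on {0,…,342}.
Σ(ℓ_i−1) = 343−4 = 339; sign = (−1)^339 = -1.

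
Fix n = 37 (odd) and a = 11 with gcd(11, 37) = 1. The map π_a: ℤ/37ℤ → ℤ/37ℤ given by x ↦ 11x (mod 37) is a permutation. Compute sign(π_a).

+1

Orbit of 1 under x↦11x: [1, 11, 10, 36, 26, 27]… (length divides ord_37(11)).
π_11 has 7 disjoint cycles with lengths [6, 6, 6, 6, 6, 6, 1] on {0,…,36}.
7 cycles on 37: each ℓ→(−1)^(ℓ−1), product (−1)^30 = +1.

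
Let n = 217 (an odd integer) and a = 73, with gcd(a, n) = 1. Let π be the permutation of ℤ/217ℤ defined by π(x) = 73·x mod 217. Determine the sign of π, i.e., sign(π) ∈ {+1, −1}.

Start at x=110: 110 → 1 → 73 → 121 → 153 → 102 → 68 → … (one orbit).
Decompose π into cycles: lengths [30, 30, 30, 30, 30, 30, 30, 6, 1] (9 cycles, including the fixed point 0).
217 − 9 = 208 transpositions; sign(π) = (−1)^208 = +1.
The Jacobi symbol (73|217) = +1 (Zolotarev) agrees.

+1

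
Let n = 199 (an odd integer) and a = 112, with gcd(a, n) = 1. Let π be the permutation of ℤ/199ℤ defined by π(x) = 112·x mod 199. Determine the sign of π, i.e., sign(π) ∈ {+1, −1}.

Trace 14: π^k(14) = [14, 175, 98, 31, 89, 18, 26] for k=0..6.
Cycle lengths of π_112 on ℤ/199ℤ: [99, 99, 1]; 3 cycles in total.
sign(π) = (−1)^{n − #cycles} = (−1)^{199−3} = (−1)^196 = +1.
The Jacobi symbol (112|199) = +1 (Zolotarev) agrees.

+1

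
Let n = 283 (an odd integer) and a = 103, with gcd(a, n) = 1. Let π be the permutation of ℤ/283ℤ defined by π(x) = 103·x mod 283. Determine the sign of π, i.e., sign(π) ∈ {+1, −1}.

Trace 218: π^k(218) = [218, 97, 86, 85, 265, 127, 63] for k=0..6.
π_103 has 3 disjoint cycles with lengths [141, 141, 1] on {0,…,282}.
n − c = 283 − 3 = 280; sign = (−1)^280 = +1.

+1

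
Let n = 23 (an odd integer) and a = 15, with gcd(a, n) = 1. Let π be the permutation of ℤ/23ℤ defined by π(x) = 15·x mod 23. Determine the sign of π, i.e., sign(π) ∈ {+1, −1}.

Start at x=11: 11 → 4 → 14 → 3 → 22 → 8 → 5 → … (one orbit).
π_15 has 2 disjoint cycles with lengths [22, 1] on {0,…,22}.
With 2 cycles on 23 points, sign = (−1)^{23−2} = -1.
The Jacobi symbol (15|23) = -1 (Zolotarev) agrees.

-1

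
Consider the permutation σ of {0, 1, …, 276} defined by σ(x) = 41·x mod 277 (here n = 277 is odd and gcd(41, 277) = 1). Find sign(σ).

+1

Orbit of 84 under x↦41x: [84, 120, 211, 64, 131, 108, 273]… (length divides ord_277(41)).
Decompose π into cycles: lengths [46, 46, 46, 46, 46, 46, 1] (7 cycles, including the fixed point 0).
Σ(ℓ_i−1) = 277−7 = 270; sign = (−1)^270 = +1.
Check: (41/277) = +1 by Zolotarev.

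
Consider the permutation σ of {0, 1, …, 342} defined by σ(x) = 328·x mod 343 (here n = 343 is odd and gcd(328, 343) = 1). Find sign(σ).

Start at x=139: 139 → 316 → 62 → 99 → 230 → 323 → 300 → … (one orbit).
Cycle type of π: 98×3 + 14×3 + 2×3 + 1; total 10 cycles.
sign(π) = (−1)^{n − #cycles} = (−1)^{343−10} = (−1)^333 = -1.
The Jacobi symbol (328|343) = -1 (Zolotarev) agrees.

-1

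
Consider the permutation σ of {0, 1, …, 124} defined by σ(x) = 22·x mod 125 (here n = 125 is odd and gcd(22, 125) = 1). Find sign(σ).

Start at x=116: 116 → 52 → 19 → 43 → 71 → 62 → 114 → … (one orbit).
Cycle type of π: 100 + 20 + 4 + 1; total 4 cycles.
With 4 cycles on 125 points, sign = (−1)^{125−4} = -1.
The Jacobi symbol (22|125) = -1 (Zolotarev) agrees.

-1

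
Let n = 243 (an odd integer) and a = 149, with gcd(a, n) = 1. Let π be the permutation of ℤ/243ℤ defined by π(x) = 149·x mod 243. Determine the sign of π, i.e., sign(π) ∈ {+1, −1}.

-1

Start at x=221: 221 → 124 → 8 → 220 → 218 → 163 → 230 → … (one orbit).
The orbit structure of x ↦ 149x mod 243: 6 orbits of sizes [162, 54, 18, 6, 2, 1].
6 cycles on 243: each ℓ→(−1)^(ℓ−1), product (−1)^237 = -1.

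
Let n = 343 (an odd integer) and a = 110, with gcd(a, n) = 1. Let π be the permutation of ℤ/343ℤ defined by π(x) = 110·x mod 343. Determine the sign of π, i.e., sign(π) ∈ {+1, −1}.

-1

Start at x=13: 13 → 58 → 206 → 22 → 19 → 32 → 90 → … (one orbit).
Cycle lengths of π_110 on ℤ/343ℤ: [294, 42, 6, 1]; 4 cycles in total.
343 − 4 = 339 transpositions; sign(π) = (−1)^339 = -1.
The Jacobi symbol (110|343) = -1 (Zolotarev) agrees.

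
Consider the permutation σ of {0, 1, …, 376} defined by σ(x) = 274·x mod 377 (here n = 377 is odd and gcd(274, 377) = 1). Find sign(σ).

Orbit of 1 under x↦274x: [1, 274, 53, 196, 170, 209, 339]… (length divides ord_377(274)).
Cycle lengths of π_274 on ℤ/377ℤ: [14, 14, 14, 14, 14, 14, 14, 14, 14, 14, 14, 14, 14, 14, 14, 14, 14, 14, 14, 14, 14, 14, 14, 14, 14, 14, 1, 1, 1, 1, 1, 1, 1, 1, 1, 1, 1, 1, 1]; 39 cycles in total.
39 cycles on 377: each ℓ→(−1)^(ℓ−1), product (−1)^338 = +1.
Check: (274/377) = +1 by Zolotarev.

+1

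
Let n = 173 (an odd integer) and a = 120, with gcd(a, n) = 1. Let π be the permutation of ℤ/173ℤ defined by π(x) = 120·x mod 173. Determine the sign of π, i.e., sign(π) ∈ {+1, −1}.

-1

Start at x=76: 76 → 124 → 2 → 67 → 82 → 152 → 75 → … (one orbit).
Decompose π into cycles: lengths [172, 1] (2 cycles, including the fixed point 0).
sign(π) = (−1)^{n − #cycles} = (−1)^{173−2} = (−1)^171 = -1.
The Jacobi symbol (120|173) = -1 (Zolotarev) agrees.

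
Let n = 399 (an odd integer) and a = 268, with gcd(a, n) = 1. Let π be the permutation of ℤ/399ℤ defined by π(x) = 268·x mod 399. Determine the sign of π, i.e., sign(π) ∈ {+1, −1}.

-1

Trace 79: π^k(79) = [79, 25, 316, 100, 67, 1, 268] for k=0..6.
Cycle type of π: 18×21 + 3×6 + 1×3; total 30 cycles.
30 cycles on 399: each ℓ→(−1)^(ℓ−1), product (−1)^369 = -1.
(268|399)_J = -1 (Zolotarev's lemma cross-check).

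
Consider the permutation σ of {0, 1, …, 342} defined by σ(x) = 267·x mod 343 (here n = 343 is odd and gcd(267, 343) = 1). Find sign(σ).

Start at x=190: 190 → 309 → 183 → 155 → 225 → 50 → 316 → … (one orbit).
The orbit structure of x ↦ 267x mod 343: 19 orbits of sizes [49, 49, 49, 49, 49, 49, 7, 7, 7, 7, 7, 7, 1, 1, 1, 1, 1, 1, 1].
sign(π) = (−1)^{n − #cycles} = (−1)^{343−19} = (−1)^324 = +1.
Zolotarev: (267|343) = +1, matching the cycle-count sign.

+1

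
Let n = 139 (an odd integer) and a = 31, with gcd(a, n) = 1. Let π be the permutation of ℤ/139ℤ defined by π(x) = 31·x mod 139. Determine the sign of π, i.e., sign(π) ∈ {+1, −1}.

+1

Orbit of 64 under x↦31x: [64, 38, 66, 100, 42, 51, 52]… (length divides ord_139(31)).
Decompose π into cycles: lengths [69, 69, 1] (3 cycles, including the fixed point 0).
3 cycles on 139: each ℓ→(−1)^(ℓ−1), product (−1)^136 = +1.
Via Zolotarev, sign(π_{31}) = (31|139) = +1.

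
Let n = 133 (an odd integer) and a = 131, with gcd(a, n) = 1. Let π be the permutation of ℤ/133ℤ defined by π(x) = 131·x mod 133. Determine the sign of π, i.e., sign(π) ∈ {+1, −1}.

Orbit of 100 under x↦131x: [100, 66, 1, 131, 4, 125, 16]… (length divides ord_133(131)).
The orbit structure of x ↦ 131x mod 133: 10 orbits of sizes [18, 18, 18, 18, 18, 18, 9, 9, 6, 1].
133 − 10 = 123 transpositions; sign(π) = (−1)^123 = -1.

-1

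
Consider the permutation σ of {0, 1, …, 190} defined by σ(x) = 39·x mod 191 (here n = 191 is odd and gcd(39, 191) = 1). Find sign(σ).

Start at x=1: 1 → 39 → 184 → 109 → 49 → 1 (one orbit).
39 cycles of lengths [5, 5, 5, 5, 5, 5, 5, 5, 5, 5, 5, 5, 5, 5, 5, 5, 5, 5, 5, 5, 5, 5, 5, 5, 5, 5, 5, 5, 5, 5, 5, 5, 5, 5, 5, 5, 5, 5, 1].
With 39 cycles on 191 points, sign = (−1)^{191−39} = +1.
Check: (39/191) = +1 by Zolotarev.

+1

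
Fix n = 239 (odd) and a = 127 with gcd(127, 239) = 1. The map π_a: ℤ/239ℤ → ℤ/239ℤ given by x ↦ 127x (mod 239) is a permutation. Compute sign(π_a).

+1

Trace 11: π^k(11) = [11, 202, 81, 10, 75, 204, 96] for k=0..6.
The orbit structure of x ↦ 127x mod 239: 3 orbits of sizes [119, 119, 1].
3 cycles on 239: each ℓ→(−1)^(ℓ−1), product (−1)^236 = +1.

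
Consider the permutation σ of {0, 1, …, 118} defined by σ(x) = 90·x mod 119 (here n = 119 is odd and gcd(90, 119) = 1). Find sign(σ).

+1

Trace 41: π^k(41) = [41, 1, 90, 8, 6, 64, 48] for k=0..6.
The orbit structure of x ↦ 90x mod 119: 11 orbits of sizes [16, 16, 16, 16, 16, 16, 16, 2, 2, 2, 1].
With 11 cycles on 119 points, sign = (−1)^{119−11} = +1.
Check: (90/119) = +1 by Zolotarev.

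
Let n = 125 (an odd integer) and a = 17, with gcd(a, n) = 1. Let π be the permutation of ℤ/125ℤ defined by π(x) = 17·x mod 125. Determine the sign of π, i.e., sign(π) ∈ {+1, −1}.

Orbit of 91 under x↦17x: [91, 47, 49, 83, 36, 112, 29]… (length divides ord_125(17)).
4 cycles of lengths [100, 20, 4, 1].
n − c = 125 − 4 = 121; sign = (−1)^121 = -1.
The Jacobi symbol (17|125) = -1 (Zolotarev) agrees.

-1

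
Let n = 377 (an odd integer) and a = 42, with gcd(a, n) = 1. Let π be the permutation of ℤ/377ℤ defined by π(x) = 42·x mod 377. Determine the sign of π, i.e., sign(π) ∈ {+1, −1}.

+1

Trace 198: π^k(198) = [198, 22, 170, 354, 165, 144, 16] for k=0..6.
Decompose π into cycles: lengths [42, 42, 42, 42, 42, 42, 42, 42, 14, 14, 3, 3, 3, 3, 1] (15 cycles, including the fixed point 0).
15 cycles on 377: each ℓ→(−1)^(ℓ−1), product (−1)^362 = +1.
Via Zolotarev, sign(π_{42}) = (42|377) = +1.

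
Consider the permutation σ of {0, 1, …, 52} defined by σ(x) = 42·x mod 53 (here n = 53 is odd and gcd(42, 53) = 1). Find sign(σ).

+1

Orbit of 13 under x↦42x: [13, 16, 36, 28, 10, 49, 44]… (length divides ord_53(42)).
π_42 has 5 disjoint cycles with lengths [13, 13, 13, 13, 1] on {0,…,52}.
Σ(ℓ_i−1) = 53−5 = 48; sign = (−1)^48 = +1.
Zolotarev: (42|53) = +1, matching the cycle-count sign.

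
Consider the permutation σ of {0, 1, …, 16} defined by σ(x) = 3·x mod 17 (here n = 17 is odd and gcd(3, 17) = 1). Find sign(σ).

Orbit of 7 under x↦3x: [7, 4, 12, 2, 6, 1, 3]… (length divides ord_17(3)).
2 cycles of lengths [16, 1].
n − c = 17 − 2 = 15; sign = (−1)^15 = -1.
(3|17)_J = -1 (Zolotarev's lemma cross-check).

-1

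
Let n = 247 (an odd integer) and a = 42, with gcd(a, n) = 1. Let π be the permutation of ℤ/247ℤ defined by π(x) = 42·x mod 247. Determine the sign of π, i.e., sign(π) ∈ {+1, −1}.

Orbit of 42 under x↦42x: [42, 35, 235, 237, 74, 144, 120]… (length divides ord_247(42)).
31 cycles of lengths [9, 9, 9, 9, 9, 9, 9, 9, 9, 9, 9, 9, 9, 9, 9, 9, 9, 9, 9, 9, 9, 9, 9, 9, 9, 9, 3, 3, 3, 3, 1].
n − c = 247 − 31 = 216; sign = (−1)^216 = +1.
Zolotarev: (42|247) = +1, matching the cycle-count sign.

+1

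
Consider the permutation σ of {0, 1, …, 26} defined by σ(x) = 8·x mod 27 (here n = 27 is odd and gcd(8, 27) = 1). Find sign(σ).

Trace 10: π^k(10) = [10, 26, 19, 17, 1, 8] for k=0..5.
π_8 has 8 disjoint cycles with lengths [6, 6, 6, 2, 2, 2, 2, 1] on {0,…,26}.
8 cycles on 27: each ℓ→(−1)^(ℓ−1), product (−1)^19 = -1.
Check: (8/27) = -1 by Zolotarev.

-1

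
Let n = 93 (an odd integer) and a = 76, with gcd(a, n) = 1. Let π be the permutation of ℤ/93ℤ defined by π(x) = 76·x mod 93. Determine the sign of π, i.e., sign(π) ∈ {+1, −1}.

Orbit of 25 under x↦76x: [25, 40, 64, 28, 82, 1, 76]… (length divides ord_93(76)).
The orbit structure of x ↦ 76x mod 93: 9 orbits of sizes [15, 15, 15, 15, 15, 15, 1, 1, 1].
93 − 9 = 84 transpositions; sign(π) = (−1)^84 = +1.
The Jacobi symbol (76|93) = +1 (Zolotarev) agrees.

+1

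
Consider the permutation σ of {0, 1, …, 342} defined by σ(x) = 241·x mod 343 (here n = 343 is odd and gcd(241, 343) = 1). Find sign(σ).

Orbit of 221 under x↦241x: [221, 96, 155, 311, 177, 125, 284]… (length divides ord_343(241)).
4 cycles of lengths [294, 42, 6, 1].
n − c = 343 − 4 = 339; sign = (−1)^339 = -1.
(241|343)_J = -1 (Zolotarev's lemma cross-check).

-1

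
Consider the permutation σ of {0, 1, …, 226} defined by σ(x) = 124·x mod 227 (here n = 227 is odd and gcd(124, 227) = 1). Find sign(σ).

-1

Start at x=52: 52 → 92 → 58 → 155 → 152 → 7 → 187 → … (one orbit).
The orbit structure of x ↦ 124x mod 227: 2 orbits of sizes [226, 1].
227 − 2 = 225 transpositions; sign(π) = (−1)^225 = -1.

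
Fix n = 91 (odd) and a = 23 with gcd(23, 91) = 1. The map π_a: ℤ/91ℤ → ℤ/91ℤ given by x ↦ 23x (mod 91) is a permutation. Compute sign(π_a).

Orbit of 16 under x↦23x: [16, 4, 1, 23, 74, 64]… (length divides ord_91(23)).
Cycle lengths of π_23 on ℤ/91ℤ: [6, 6, 6, 6, 6, 6, 6, 6, 6, 6, 6, 6, 6, 6, 3, 3, 1]; 17 cycles in total.
17 cycles on 91: each ℓ→(−1)^(ℓ−1), product (−1)^74 = +1.
The Jacobi symbol (23|91) = +1 (Zolotarev) agrees.

+1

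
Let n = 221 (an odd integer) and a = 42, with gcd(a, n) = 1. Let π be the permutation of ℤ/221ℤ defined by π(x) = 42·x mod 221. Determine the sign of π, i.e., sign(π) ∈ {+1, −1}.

+1

Orbit of 87 under x↦42x: [87, 118, 94, 191, 66, 120, 178]… (length divides ord_221(42)).
π_42 has 15 disjoint cycles with lengths [24, 24, 24, 24, 24, 24, 24, 24, 8, 8, 3, 3, 3, 3, 1] on {0,…,220}.
n − c = 221 − 15 = 206; sign = (−1)^206 = +1.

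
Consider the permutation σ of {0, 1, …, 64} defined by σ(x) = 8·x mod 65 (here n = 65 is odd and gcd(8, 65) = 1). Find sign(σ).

Orbit of 8 under x↦8x: [8, 64, 57, 1]… (length divides ord_65(8)).
Decompose π into cycles: lengths [4, 4, 4, 4, 4, 4, 4, 4, 4, 4, 4, 4, 4, 4, 4, 4, 1] (17 cycles, including the fixed point 0).
With 17 cycles on 65 points, sign = (−1)^{65−17} = +1.

+1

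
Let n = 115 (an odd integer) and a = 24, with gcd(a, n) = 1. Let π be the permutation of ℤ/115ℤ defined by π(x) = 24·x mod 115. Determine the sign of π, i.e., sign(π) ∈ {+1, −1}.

Start at x=24: 24 → 1 → 24 (one orbit).
The orbit structure of x ↦ 24x mod 115: 69 orbits of sizes [2, 2, 2, 2, 2, 2, 2, 2, 2, 2, 2, 2, 2, 2, 2, 2, 2, 2, 2, 2, 2, 2, 2, 2, 2, 2, 2, 2, 2, 2, 2, 2, 2, 2, 2, 2, 2, 2, 2, 2, 2, 2, 2, 2, 2, 2, 1, 1, 1, 1, 1, 1, 1, 1, 1, 1, 1, 1, 1, 1, 1, 1, 1, 1, 1, 1, 1, 1, 1].
n − c = 115 − 69 = 46; sign = (−1)^46 = +1.
Check: (24/115) = +1 by Zolotarev.

+1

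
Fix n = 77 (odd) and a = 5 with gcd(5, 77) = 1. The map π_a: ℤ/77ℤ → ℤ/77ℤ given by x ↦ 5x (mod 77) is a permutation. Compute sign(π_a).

Trace 38: π^k(38) = [38, 36, 26, 53, 34, 16, 3] for k=0..6.
π_5 has 6 disjoint cycles with lengths [30, 30, 6, 5, 5, 1] on {0,…,76}.
6 cycles on 77: each ℓ→(−1)^(ℓ−1), product (−1)^71 = -1.

-1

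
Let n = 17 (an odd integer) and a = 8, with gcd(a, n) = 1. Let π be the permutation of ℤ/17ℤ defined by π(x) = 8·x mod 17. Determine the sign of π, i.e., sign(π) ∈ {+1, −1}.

+1

Orbit of 2 under x↦8x: [2, 16, 9, 4, 15, 1, 8]… (length divides ord_17(8)).
Cycle type of π: 8×2 + 1; total 3 cycles.
With 3 cycles on 17 points, sign = (−1)^{17−3} = +1.
Via Zolotarev, sign(π_{8}) = (8|17) = +1.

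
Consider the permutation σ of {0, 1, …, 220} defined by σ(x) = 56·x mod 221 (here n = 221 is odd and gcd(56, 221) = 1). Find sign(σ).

-1

Trace 172: π^k(172) = [172, 129, 152, 114, 196, 147, 55] for k=0..6.
Decompose π into cycles: lengths [48, 48, 48, 48, 16, 6, 6, 1] (8 cycles, including the fixed point 0).
sign(π) = (−1)^{n − #cycles} = (−1)^{221−8} = (−1)^213 = -1.
(56|221)_J = -1 (Zolotarev's lemma cross-check).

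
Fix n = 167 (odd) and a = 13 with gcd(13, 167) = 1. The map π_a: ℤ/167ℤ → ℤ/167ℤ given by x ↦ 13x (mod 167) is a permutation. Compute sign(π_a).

Start at x=81: 81 → 51 → 162 → 102 → 157 → 37 → 147 → … (one orbit).
Cycle type of π: 166 + 1; total 2 cycles.
sign(π) = (−1)^{n − #cycles} = (−1)^{167−2} = (−1)^165 = -1.
The Jacobi symbol (13|167) = -1 (Zolotarev) agrees.

-1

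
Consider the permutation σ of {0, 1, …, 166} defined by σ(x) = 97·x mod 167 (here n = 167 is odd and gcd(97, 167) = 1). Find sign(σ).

+1

Start at x=147: 147 → 64 → 29 → 141 → 150 → 21 → 33 → … (one orbit).
π_97 has 3 disjoint cycles with lengths [83, 83, 1] on {0,…,166}.
167 − 3 = 164 transpositions; sign(π) = (−1)^164 = +1.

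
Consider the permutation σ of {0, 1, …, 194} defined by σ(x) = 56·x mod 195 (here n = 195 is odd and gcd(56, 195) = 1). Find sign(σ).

-1

Orbit of 56 under x↦56x: [56, 16, 116, 61, 101, 1]… (length divides ord_195(56)).
40 cycles of lengths [6, 6, 6, 6, 6, 6, 6, 6, 6, 6, 6, 6, 6, 6, 6, 6, 6, 6, 6, 6, 6, 6, 6, 6, 6, 6, 6, 6, 6, 6, 2, 2, 2, 2, 2, 1, 1, 1, 1, 1].
With 40 cycles on 195 points, sign = (−1)^{195−40} = -1.
Zolotarev: (56|195) = -1, matching the cycle-count sign.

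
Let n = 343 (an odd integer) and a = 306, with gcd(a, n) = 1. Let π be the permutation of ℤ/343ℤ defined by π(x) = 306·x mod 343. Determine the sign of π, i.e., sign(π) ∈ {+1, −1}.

-1

Trace 194: π^k(194) = [194, 25, 104, 268, 31, 225, 250] for k=0..6.
Cycle type of π: 294 + 42 + 6 + 1; total 4 cycles.
n − c = 343 − 4 = 339; sign = (−1)^339 = -1.
(306|343)_J = -1 (Zolotarev's lemma cross-check).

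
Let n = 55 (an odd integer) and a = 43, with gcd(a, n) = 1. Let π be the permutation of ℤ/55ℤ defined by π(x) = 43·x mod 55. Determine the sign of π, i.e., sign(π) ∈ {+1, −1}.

Orbit of 34 under x↦43x: [34, 32, 1, 43]… (length divides ord_55(43)).
Decompose π into cycles: lengths [4, 4, 4, 4, 4, 4, 4, 4, 4, 4, 4, 2, 2, 2, 2, 2, 1] (17 cycles, including the fixed point 0).
n − c = 55 − 17 = 38; sign = (−1)^38 = +1.

+1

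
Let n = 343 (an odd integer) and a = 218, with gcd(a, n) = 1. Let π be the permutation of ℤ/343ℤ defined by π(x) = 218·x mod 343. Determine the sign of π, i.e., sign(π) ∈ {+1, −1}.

+1

Trace 295: π^k(295) = [295, 169, 141, 211, 36, 302, 323] for k=0..6.
19 cycles of lengths [49, 49, 49, 49, 49, 49, 7, 7, 7, 7, 7, 7, 1, 1, 1, 1, 1, 1, 1].
With 19 cycles on 343 points, sign = (−1)^{343−19} = +1.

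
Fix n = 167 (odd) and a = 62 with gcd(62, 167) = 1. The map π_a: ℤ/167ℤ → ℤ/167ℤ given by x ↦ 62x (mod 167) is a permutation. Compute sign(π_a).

Start at x=154: 154 → 29 → 128 → 87 → 50 → 94 → 150 → … (one orbit).
Cycle lengths of π_62 on ℤ/167ℤ: [83, 83, 1]; 3 cycles in total.
3 cycles on 167: each ℓ→(−1)^(ℓ−1), product (−1)^164 = +1.
(62|167)_J = +1 (Zolotarev's lemma cross-check).

+1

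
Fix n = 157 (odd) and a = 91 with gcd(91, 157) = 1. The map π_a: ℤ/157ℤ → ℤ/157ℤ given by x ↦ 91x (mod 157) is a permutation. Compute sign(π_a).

Orbit of 88 under x↦91x: [88, 1, 91, 117, 128, 30, 61]… (length divides ord_157(91)).
π_91 has 2 disjoint cycles with lengths [156, 1] on {0,…,156}.
n − c = 157 − 2 = 155; sign = (−1)^155 = -1.
Via Zolotarev, sign(π_{91}) = (91|157) = -1.

-1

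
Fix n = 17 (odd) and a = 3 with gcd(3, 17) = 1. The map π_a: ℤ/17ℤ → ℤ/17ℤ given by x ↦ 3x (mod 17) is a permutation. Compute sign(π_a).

-1

Start at x=8: 8 → 7 → 4 → 12 → 2 → 6 → 1 → … (one orbit).
Decompose π into cycles: lengths [16, 1] (2 cycles, including the fixed point 0).
Σ(ℓ_i−1) = 17−2 = 15; sign = (−1)^15 = -1.
The Jacobi symbol (3|17) = -1 (Zolotarev) agrees.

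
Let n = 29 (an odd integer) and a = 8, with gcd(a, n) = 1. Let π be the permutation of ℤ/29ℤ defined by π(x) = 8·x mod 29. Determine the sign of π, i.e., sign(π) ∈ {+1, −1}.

-1

Trace 15: π^k(15) = [15, 4, 3, 24, 18, 28, 21] for k=0..6.
Cycle lengths of π_8 on ℤ/29ℤ: [28, 1]; 2 cycles in total.
Σ(ℓ_i−1) = 29−2 = 27; sign = (−1)^27 = -1.
(8|29)_J = -1 (Zolotarev's lemma cross-check).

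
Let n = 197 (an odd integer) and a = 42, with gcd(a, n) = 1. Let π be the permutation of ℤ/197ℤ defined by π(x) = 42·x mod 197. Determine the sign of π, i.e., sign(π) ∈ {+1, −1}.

+1

Start at x=158: 158 → 135 → 154 → 164 → 190 → 100 → 63 → … (one orbit).
Decompose π into cycles: lengths [49, 49, 49, 49, 1] (5 cycles, including the fixed point 0).
Σ(ℓ_i−1) = 197−5 = 192; sign = (−1)^192 = +1.
Zolotarev: (42|197) = +1, matching the cycle-count sign.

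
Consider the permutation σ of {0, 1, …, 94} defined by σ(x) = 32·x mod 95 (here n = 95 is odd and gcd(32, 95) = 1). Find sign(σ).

Start at x=1: 1 → 32 → 74 → 88 → 61 → 52 → 49 → … (one orbit).
Decompose π into cycles: lengths [36, 36, 18, 4, 1] (5 cycles, including the fixed point 0).
With 5 cycles on 95 points, sign = (−1)^{95−5} = +1.

+1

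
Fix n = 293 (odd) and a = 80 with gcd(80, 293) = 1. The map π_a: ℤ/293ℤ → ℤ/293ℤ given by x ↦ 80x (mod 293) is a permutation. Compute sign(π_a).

-1

Trace 242: π^k(242) = [242, 22, 2, 160, 201, 258, 130] for k=0..6.
Cycle lengths of π_80 on ℤ/293ℤ: [292, 1]; 2 cycles in total.
sign(π) = (−1)^{n − #cycles} = (−1)^{293−2} = (−1)^291 = -1.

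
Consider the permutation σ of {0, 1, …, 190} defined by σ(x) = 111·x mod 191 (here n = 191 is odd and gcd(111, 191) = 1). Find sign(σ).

-1

Start at x=118: 118 → 110 → 177 → 165 → 170 → 152 → 64 → … (one orbit).
Cycle type of π: 190 + 1; total 2 cycles.
n − c = 191 − 2 = 189; sign = (−1)^189 = -1.
The Jacobi symbol (111|191) = -1 (Zolotarev) agrees.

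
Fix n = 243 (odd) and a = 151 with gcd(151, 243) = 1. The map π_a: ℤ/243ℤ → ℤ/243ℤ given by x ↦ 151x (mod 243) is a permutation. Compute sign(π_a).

+1

Orbit of 139 under x↦151x: [139, 91, 133, 157, 136, 124, 13]… (length divides ord_243(151)).
π_151 has 11 disjoint cycles with lengths [81, 81, 27, 27, 9, 9, 3, 3, 1, 1, 1] on {0,…,242}.
With 11 cycles on 243 points, sign = (−1)^{243−11} = +1.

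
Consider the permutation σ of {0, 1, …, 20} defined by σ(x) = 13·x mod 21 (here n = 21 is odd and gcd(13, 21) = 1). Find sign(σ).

Start at x=1: 1 → 13 → 1 (one orbit).
12 cycles of lengths [2, 2, 2, 2, 2, 2, 2, 2, 2, 1, 1, 1].
21 − 12 = 9 transpositions; sign(π) = (−1)^9 = -1.
Via Zolotarev, sign(π_{13}) = (13|21) = -1.

-1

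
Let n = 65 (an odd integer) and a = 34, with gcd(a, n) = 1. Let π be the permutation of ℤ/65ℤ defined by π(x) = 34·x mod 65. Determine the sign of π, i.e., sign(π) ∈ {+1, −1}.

Trace 51: π^k(51) = [51, 44, 1, 34] for k=0..3.
18 cycles of lengths [4, 4, 4, 4, 4, 4, 4, 4, 4, 4, 4, 4, 4, 4, 4, 2, 2, 1].
Σ(ℓ_i−1) = 65−18 = 47; sign = (−1)^47 = -1.
Zolotarev: (34|65) = -1, matching the cycle-count sign.

-1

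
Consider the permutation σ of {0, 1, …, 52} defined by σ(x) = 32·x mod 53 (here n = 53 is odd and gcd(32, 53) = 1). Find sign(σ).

-1

Trace 14: π^k(14) = [14, 24, 26, 37, 18, 46, 41] for k=0..6.
The orbit structure of x ↦ 32x mod 53: 2 orbits of sizes [52, 1].
n − c = 53 − 2 = 51; sign = (−1)^51 = -1.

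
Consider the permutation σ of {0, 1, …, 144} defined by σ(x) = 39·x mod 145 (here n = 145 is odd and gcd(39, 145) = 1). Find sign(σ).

Orbit of 44 under x↦39x: [44, 121, 79, 36, 99, 91, 69]… (length divides ord_145(39)).
The orbit structure of x ↦ 39x mod 145: 8 orbits of sizes [28, 28, 28, 28, 28, 2, 2, 1].
With 8 cycles on 145 points, sign = (−1)^{145−8} = -1.
The Jacobi symbol (39|145) = -1 (Zolotarev) agrees.

-1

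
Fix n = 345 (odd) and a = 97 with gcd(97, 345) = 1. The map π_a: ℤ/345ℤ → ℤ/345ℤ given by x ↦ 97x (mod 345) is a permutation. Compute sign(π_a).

Orbit of 331 under x↦97x: [331, 22, 64, 343, 151, 157, 49]… (length divides ord_345(97)).
π_97 has 15 disjoint cycles with lengths [44, 44, 44, 44, 44, 44, 22, 22, 22, 4, 4, 4, 1, 1, 1] on {0,…,344}.
15 cycles on 345: each ℓ→(−1)^(ℓ−1), product (−1)^330 = +1.

+1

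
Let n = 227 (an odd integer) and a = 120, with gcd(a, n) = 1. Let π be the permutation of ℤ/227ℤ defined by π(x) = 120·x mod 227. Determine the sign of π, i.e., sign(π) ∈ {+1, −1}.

+1

Start at x=214: 214 → 29 → 75 → 147 → 161 → 25 → 49 → … (one orbit).
Cycle lengths of π_120 on ℤ/227ℤ: [113, 113, 1]; 3 cycles in total.
n − c = 227 − 3 = 224; sign = (−1)^224 = +1.
Zolotarev: (120|227) = +1, matching the cycle-count sign.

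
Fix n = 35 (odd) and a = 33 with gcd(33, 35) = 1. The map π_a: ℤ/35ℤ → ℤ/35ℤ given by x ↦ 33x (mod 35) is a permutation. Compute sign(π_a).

Orbit of 4 under x↦33x: [4, 27, 16, 3, 29, 12, 11]… (length divides ord_35(33)).
π_33 has 5 disjoint cycles with lengths [12, 12, 6, 4, 1] on {0,…,34}.
Σ(ℓ_i−1) = 35−5 = 30; sign = (−1)^30 = +1.
(33|35)_J = +1 (Zolotarev's lemma cross-check).

+1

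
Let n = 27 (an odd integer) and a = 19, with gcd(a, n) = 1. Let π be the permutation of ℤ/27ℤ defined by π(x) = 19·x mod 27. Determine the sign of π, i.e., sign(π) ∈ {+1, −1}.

+1

Start at x=10: 10 → 1 → 19 → 10 (one orbit).
π_19 has 15 disjoint cycles with lengths [3, 3, 3, 3, 3, 3, 1, 1, 1, 1, 1, 1, 1, 1, 1] on {0,…,26}.
Σ(ℓ_i−1) = 27−15 = 12; sign = (−1)^12 = +1.
(19|27)_J = +1 (Zolotarev's lemma cross-check).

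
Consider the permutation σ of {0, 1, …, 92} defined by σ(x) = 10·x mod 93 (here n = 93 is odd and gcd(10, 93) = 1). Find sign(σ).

Trace 16: π^k(16) = [16, 67, 19, 4, 40, 28, 1] for k=0..6.
The orbit structure of x ↦ 10x mod 93: 9 orbits of sizes [15, 15, 15, 15, 15, 15, 1, 1, 1].
Σ(ℓ_i−1) = 93−9 = 84; sign = (−1)^84 = +1.
Via Zolotarev, sign(π_{10}) = (10|93) = +1.

+1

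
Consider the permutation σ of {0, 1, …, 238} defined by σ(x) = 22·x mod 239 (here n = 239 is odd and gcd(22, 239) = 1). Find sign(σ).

Start at x=71: 71 → 128 → 187 → 51 → 166 → 67 → 40 → … (one orbit).
The orbit structure of x ↦ 22x mod 239: 15 orbits of sizes [17, 17, 17, 17, 17, 17, 17, 17, 17, 17, 17, 17, 17, 17, 1].
With 15 cycles on 239 points, sign = (−1)^{239−15} = +1.
Via Zolotarev, sign(π_{22}) = (22|239) = +1.

+1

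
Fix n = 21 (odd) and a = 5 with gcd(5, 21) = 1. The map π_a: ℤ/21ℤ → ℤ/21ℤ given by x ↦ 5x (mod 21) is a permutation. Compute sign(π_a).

+1

Start at x=1: 1 → 5 → 4 → 20 → 16 → 17 → 1 (one orbit).
π_5 has 5 disjoint cycles with lengths [6, 6, 6, 2, 1] on {0,…,20}.
Σ(ℓ_i−1) = 21−5 = 16; sign = (−1)^16 = +1.
Via Zolotarev, sign(π_{5}) = (5|21) = +1.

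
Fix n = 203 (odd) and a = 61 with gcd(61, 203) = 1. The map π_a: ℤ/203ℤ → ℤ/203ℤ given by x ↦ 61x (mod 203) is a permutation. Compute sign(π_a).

+1

Orbit of 71 under x↦61x: [71, 68, 88, 90, 9, 143, 197]… (length divides ord_203(61)).
Cycle type of π: 84×2 + 28 + 6 + 1; total 5 cycles.
Σ(ℓ_i−1) = 203−5 = 198; sign = (−1)^198 = +1.
Check: (61/203) = +1 by Zolotarev.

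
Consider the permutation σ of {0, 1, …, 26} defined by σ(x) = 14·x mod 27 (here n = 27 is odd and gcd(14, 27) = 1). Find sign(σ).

Start at x=25: 25 → 26 → 13 → 20 → 10 → 5 → 16 → … (one orbit).
Cycle type of π: 18 + 6 + 2 + 1; total 4 cycles.
4 cycles on 27: each ℓ→(−1)^(ℓ−1), product (−1)^23 = -1.
(14|27)_J = -1 (Zolotarev's lemma cross-check).

-1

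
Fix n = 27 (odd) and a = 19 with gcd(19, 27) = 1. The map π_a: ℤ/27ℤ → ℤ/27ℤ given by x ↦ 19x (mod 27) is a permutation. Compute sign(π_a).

+1

Orbit of 10 under x↦19x: [10, 1, 19]… (length divides ord_27(19)).
15 cycles of lengths [3, 3, 3, 3, 3, 3, 1, 1, 1, 1, 1, 1, 1, 1, 1].
15 cycles on 27: each ℓ→(−1)^(ℓ−1), product (−1)^12 = +1.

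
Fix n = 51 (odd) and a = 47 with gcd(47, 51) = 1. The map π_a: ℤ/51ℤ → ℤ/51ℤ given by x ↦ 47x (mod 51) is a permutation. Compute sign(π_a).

-1

Orbit of 47 under x↦47x: [47, 16, 38, 1]… (length divides ord_51(47)).
Cycle type of π: 4×12 + 2 + 1; total 14 cycles.
n − c = 51 − 14 = 37; sign = (−1)^37 = -1.
Check: (47/51) = -1 by Zolotarev.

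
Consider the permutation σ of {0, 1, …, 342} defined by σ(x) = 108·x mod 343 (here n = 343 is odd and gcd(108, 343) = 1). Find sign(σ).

Start at x=326: 326 → 222 → 309 → 101 → 275 → 202 → 207 → … (one orbit).
Cycle type of π: 294 + 42 + 6 + 1; total 4 cycles.
Σ(ℓ_i−1) = 343−4 = 339; sign = (−1)^339 = -1.
Via Zolotarev, sign(π_{108}) = (108|343) = -1.

-1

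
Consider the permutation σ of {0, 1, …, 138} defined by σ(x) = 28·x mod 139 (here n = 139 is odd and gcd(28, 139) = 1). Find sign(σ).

+1

Trace 54: π^k(54) = [54, 122, 80, 16, 31, 34, 118] for k=0..6.
Cycle type of π: 69×2 + 1; total 3 cycles.
n − c = 139 − 3 = 136; sign = (−1)^136 = +1.
Via Zolotarev, sign(π_{28}) = (28|139) = +1.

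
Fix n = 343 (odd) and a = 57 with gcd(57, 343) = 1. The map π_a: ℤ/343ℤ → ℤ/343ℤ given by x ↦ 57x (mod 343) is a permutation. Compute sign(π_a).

+1

Start at x=288: 288 → 295 → 8 → 113 → 267 → 127 → 36 → … (one orbit).
Cycle lengths of π_57 on ℤ/343ℤ: [49, 49, 49, 49, 49, 49, 7, 7, 7, 7, 7, 7, 1, 1, 1, 1, 1, 1, 1]; 19 cycles in total.
343 − 19 = 324 transpositions; sign(π) = (−1)^324 = +1.
The Jacobi symbol (57|343) = +1 (Zolotarev) agrees.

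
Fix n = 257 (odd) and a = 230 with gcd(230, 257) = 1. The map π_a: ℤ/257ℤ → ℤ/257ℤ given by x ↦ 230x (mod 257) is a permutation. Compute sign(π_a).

-1

Orbit of 214 under x↦230x: [214, 133, 7, 68, 220, 228, 12]… (length divides ord_257(230)).
The orbit structure of x ↦ 230x mod 257: 2 orbits of sizes [256, 1].
With 2 cycles on 257 points, sign = (−1)^{257−2} = -1.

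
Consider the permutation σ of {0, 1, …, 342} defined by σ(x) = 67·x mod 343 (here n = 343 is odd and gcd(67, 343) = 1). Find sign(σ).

+1

Start at x=246: 246 → 18 → 177 → 197 → 165 → 79 → 148 → … (one orbit).
Decompose π into cycles: lengths [21, 21, 21, 21, 21, 21, 21, 21, 21, 21, 21, 21, 21, 21, 3, 3, 3, 3, 3, 3, 3, 3, 3, 3, 3, 3, 3, 3, 3, 3, 1] (31 cycles, including the fixed point 0).
n − c = 343 − 31 = 312; sign = (−1)^312 = +1.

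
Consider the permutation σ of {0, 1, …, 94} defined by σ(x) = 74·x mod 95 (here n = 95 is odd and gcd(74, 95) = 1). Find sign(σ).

Orbit of 9 under x↦74x: [9, 1, 74, 61, 49, 16, 44]… (length divides ord_95(74)).
The orbit structure of x ↦ 74x mod 95: 9 orbits of sizes [18, 18, 18, 18, 9, 9, 2, 2, 1].
sign(π) = (−1)^{n − #cycles} = (−1)^{95−9} = (−1)^86 = +1.

+1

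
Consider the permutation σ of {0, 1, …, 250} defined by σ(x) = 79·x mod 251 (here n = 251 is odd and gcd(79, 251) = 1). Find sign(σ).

+1

Trace 64: π^k(64) = [64, 36, 83, 31, 190, 201, 66] for k=0..6.
Decompose π into cycles: lengths [125, 125, 1] (3 cycles, including the fixed point 0).
n − c = 251 − 3 = 248; sign = (−1)^248 = +1.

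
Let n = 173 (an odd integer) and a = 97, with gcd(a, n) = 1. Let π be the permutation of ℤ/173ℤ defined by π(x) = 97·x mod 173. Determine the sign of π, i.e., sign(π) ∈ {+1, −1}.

-1

Orbit of 103 under x↦97x: [103, 130, 154, 60, 111, 41, 171]… (length divides ord_173(97)).
Cycle type of π: 172 + 1; total 2 cycles.
2 cycles on 173: each ℓ→(−1)^(ℓ−1), product (−1)^171 = -1.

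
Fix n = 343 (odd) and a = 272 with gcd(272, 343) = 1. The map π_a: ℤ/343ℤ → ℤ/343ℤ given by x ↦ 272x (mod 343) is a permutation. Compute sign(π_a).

Start at x=281: 281 → 286 → 274 → 97 → 316 → 202 → 64 → … (one orbit).
Cycle type of π: 98×3 + 14×3 + 2×3 + 1; total 10 cycles.
10 cycles on 343: each ℓ→(−1)^(ℓ−1), product (−1)^333 = -1.

-1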